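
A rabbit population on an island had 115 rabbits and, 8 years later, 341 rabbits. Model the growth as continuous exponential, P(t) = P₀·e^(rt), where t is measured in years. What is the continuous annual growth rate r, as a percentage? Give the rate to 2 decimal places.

r ≈ 13.59% per year

341 = 115 · e^(r·8)
e^(8r) = 341/115 = 2.96522
r = ln(2.96522) / 8 = 1.08695 / 8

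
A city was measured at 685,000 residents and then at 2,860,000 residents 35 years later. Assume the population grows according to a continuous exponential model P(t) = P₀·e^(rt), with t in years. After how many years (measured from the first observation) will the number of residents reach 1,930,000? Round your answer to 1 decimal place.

r = ln(2860000/685000) / 35 ≈ 0.040833 per year
t = ln(1930000/685000) / r = 1.03586 / 0.040833 ≈ 25.368

t ≈ 25.4 years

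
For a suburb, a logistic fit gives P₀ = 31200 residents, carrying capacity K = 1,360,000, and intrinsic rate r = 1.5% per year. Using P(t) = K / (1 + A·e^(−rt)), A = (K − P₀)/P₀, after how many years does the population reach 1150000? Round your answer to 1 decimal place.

A = (1360000 − 31200)/31200 = 42.58974
1150000 = 1360000/(1 + 42.58974·e^(−0.015t)) → 1 + 42.58974·e^(−0.015t) = 1.18261
e^(−0.015t) = 0.004288 → t = ln(233.22955)/0.015 = 5.45202/0.015

t ≈ 363.5 years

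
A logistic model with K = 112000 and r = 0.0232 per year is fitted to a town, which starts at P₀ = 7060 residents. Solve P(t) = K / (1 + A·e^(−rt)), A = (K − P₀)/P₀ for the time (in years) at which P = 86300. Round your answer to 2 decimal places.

A = (112000 − 7060)/7060 = 14.86402
86300 = 112000/(1 + 14.86402·e^(−0.0232t)) → 1 + 14.86402·e^(−0.0232t) = 1.2978
e^(−0.0232t) = 0.020035 → t = ln(49.91304)/0.0232 = 3.91028/0.0232

t ≈ 168.55 years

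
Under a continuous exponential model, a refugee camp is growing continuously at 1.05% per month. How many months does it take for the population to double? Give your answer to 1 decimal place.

doubling time ≈ 66.0 months

doubling time = ln(2) / |r| = 0.69315 / 0.0105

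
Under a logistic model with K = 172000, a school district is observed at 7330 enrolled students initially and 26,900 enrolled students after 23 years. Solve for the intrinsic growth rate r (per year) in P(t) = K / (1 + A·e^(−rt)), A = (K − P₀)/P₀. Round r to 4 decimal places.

r ≈ 0.0620 per year

A = (172000 − 7330)/7330 = 22.46521
26900 = 172000/(1 + 22.46521·e^(−r·23)) → e^(−23r) = (6.39405 − 1)/22.46521 = 0.240107
r = −ln(0.240107)/23 = 1.42667/23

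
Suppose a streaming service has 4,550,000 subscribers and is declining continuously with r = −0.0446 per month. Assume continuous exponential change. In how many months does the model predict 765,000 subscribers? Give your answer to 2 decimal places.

765000 = 4550000 · e^(-0.0446·t)
t = ln(765000/4550000) / -0.0446 = ln(0.16813) / -0.0446 = -1.78301 / -0.0446

t ≈ 39.98 months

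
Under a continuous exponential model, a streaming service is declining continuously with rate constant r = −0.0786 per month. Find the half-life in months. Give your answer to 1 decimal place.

half-life ≈ 8.8 months

half-life = ln(2) / |r| = 0.69315 / 0.0786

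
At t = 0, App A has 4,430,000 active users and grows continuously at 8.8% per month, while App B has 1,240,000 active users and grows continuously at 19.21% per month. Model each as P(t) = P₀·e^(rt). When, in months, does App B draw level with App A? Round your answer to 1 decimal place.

4430000·e^(0.088t) = 1240000·e^(0.1921t)
4430000/1240000 = e^((0.1921 − 0.088)t) → ln(3.57258) = 0.1041·t
t = 1.27329 / 0.1041

t ≈ 12.2 months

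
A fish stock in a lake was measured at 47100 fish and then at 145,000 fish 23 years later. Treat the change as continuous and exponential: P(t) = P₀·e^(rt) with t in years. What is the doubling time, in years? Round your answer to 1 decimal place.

r = ln(145000/47100) / 23 = ln(3.07856) / 23 ≈ 0.04889 per year
doubling time = ln 2 / |r| = 0.69315 / 0.04889

doubling time ≈ 14.2 years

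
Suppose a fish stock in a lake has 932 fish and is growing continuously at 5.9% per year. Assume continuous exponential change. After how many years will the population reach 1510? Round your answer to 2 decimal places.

t ≈ 8.18 years

1510 = 932 · e^(0.059·t)
t = ln(1510/932) / 0.059 = ln(1.62017) / 0.059 = 0.48253 / 0.059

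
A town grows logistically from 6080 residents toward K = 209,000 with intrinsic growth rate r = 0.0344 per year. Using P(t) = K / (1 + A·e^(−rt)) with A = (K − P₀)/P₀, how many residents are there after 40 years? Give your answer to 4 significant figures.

≈ 22,160 residents

A = (209000 − 6080)/6080 = 33.375
P(40) = 209000 / (1 + 33.375·e^(−0.0344·40)) = 209000 / (1 + 33.375·0.252587)
= 209000 / 9.43009 ≈ 22163.1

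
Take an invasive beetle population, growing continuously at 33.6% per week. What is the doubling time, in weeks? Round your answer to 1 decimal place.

doubling time = ln(2) / |r| = 0.69315 / 0.336

doubling time ≈ 2.1 weeks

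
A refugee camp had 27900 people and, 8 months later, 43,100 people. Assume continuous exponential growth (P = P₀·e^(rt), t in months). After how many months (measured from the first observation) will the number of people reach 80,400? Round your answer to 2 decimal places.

r = ln(43100/27900) / 8 ≈ 0.054362 per month
t = ln(80400/27900) / r = 1.05839 / 0.054362 ≈ 19.469

t ≈ 19.47 months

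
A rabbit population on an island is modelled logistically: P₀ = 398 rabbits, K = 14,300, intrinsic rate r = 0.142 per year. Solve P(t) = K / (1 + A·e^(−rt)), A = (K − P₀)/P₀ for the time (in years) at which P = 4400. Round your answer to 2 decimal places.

t ≈ 19.31 years

A = (14300 − 398)/398 = 34.92965
4400 = 14300/(1 + 34.92965·e^(−0.142t)) → 1 + 34.92965·e^(−0.142t) = 3.25
e^(−0.142t) = 0.064415 → t = ln(15.52429)/0.142 = 2.74241/0.142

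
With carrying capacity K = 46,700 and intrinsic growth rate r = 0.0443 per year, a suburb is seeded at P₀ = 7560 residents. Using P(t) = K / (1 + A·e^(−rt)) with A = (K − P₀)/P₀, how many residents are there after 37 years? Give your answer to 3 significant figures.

A = (46700 − 7560)/7560 = 5.17725
P(37) = 46700 / (1 + 5.17725·e^(−0.0443·37)) = 46700 / (1 + 5.17725·0.194155)
= 46700 / 2.00519 ≈ 23289.6

≈ 23,300 residents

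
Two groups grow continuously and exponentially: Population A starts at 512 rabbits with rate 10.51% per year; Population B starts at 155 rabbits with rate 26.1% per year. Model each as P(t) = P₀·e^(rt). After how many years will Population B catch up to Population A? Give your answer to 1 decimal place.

t ≈ 7.7 years

512·e^(0.1051t) = 155·e^(0.261t)
512/155 = e^((0.261 − 0.1051)t) → ln(3.30323) = 0.1559·t
t = 1.1949 / 0.1559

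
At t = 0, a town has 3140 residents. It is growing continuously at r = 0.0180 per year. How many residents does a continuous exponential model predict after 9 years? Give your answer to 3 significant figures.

≈ 3,690 residents

P(9) = 3140 · e^(0.018·9) = 3140 · e^(0.162)
= 3140 · 1.17586 ≈ 3692.2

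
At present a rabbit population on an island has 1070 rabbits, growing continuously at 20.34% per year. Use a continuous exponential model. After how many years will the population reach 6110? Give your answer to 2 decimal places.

6110 = 1070 · e^(0.2034·t)
t = ln(6110/1070) / 0.2034 = ln(5.71028) / 0.2034 = 1.74227 / 0.2034

t ≈ 8.57 years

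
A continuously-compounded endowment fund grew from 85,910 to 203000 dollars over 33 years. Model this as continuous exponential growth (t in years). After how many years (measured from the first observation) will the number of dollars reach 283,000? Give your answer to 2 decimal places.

t ≈ 45.75 years

r = ln(203000/85910) / 33 ≈ 0.026058 per year
t = ln(283000/85910) / r = 1.19215 / 0.026058 ≈ 45.75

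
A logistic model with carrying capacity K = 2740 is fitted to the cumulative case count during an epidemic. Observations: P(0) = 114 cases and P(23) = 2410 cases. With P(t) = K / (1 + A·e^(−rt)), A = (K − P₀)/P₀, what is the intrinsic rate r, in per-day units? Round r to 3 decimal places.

A = (2740 − 114)/114 = 23.03509
2410 = 2740/(1 + 23.03509·e^(−r·23)) → e^(−23r) = (1.13693 − 1)/23.03509 = 0.005944
r = −ln(0.005944)/23 = 5.12531/23

r ≈ 0.223 per day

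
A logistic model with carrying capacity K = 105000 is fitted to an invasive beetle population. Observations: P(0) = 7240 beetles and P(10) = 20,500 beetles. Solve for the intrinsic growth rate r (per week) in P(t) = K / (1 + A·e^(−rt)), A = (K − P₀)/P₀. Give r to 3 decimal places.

r ≈ 0.119 per week

A = (105000 − 7240)/7240 = 13.50276
20500 = 105000/(1 + 13.50276·e^(−r·10)) → e^(−10r) = (5.12195 − 1)/13.50276 = 0.305267
r = −ln(0.305267)/10 = 1.18657/10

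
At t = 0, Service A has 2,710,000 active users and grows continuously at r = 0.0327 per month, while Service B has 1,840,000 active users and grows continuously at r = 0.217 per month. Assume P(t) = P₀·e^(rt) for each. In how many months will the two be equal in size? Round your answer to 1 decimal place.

2710000·e^(0.0327t) = 1840000·e^(0.217t)
2710000/1840000 = e^((0.217 − 0.0327)t) → ln(1.47283) = 0.1843·t
t = 0.38718 / 0.1843

t ≈ 2.1 months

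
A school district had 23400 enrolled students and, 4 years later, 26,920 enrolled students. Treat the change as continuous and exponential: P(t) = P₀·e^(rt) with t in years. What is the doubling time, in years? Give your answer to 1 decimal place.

doubling time ≈ 19.8 years

r = ln(26920/23400) / 4 = ln(1.15043) / 4 ≈ 0.035033 per year
doubling time = ln 2 / |r| = 0.69315 / 0.035033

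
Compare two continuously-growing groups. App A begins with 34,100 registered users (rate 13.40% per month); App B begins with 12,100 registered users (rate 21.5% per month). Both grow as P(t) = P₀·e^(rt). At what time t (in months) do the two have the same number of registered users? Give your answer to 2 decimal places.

34100·e^(0.134t) = 12100·e^(0.215t)
34100/12100 = e^((0.215 − 0.134)t) → ln(2.81818) = 0.081·t
t = 1.03609 / 0.081

t ≈ 12.79 months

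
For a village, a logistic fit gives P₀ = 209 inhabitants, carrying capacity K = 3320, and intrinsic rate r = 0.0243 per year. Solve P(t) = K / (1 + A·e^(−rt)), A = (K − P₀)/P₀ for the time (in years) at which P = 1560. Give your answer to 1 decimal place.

t ≈ 106.2 years

A = (3320 − 209)/209 = 14.88517
1560 = 3320/(1 + 14.88517·e^(−0.0243t)) → 1 + 14.88517·e^(−0.0243t) = 2.12821
e^(−0.0243t) = 0.075794 → t = ln(13.19367)/0.0243 = 2.57974/0.0243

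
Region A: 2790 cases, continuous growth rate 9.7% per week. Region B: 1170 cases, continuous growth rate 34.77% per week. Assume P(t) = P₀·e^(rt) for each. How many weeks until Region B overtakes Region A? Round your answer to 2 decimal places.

t ≈ 3.47 weeks

2790·e^(0.097t) = 1170·e^(0.3477t)
2790/1170 = e^((0.3477 − 0.097)t) → ln(2.38462) = 0.2507·t
t = 0.86904 / 0.2507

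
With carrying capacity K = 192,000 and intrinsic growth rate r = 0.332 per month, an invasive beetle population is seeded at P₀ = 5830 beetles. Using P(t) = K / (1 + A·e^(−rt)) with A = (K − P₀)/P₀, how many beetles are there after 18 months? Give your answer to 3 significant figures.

≈ 178,000 beetles

A = (192000 − 5830)/5830 = 31.9331
P(18) = 192000 / (1 + 31.9331·e^(−0.332·18)) = 192000 / (1 + 31.9331·0.002539)
= 192000 / 1.08108 ≈ 177600.68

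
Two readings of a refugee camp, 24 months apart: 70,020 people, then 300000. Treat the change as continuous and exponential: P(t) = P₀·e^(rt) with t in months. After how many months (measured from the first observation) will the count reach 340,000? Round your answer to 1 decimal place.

r = ln(300000/70020) / 24 ≈ 0.060625 per month
t = ln(340000/70020) / r = 1.58016 / 0.060625 ≈ 26.065

t ≈ 26.1 months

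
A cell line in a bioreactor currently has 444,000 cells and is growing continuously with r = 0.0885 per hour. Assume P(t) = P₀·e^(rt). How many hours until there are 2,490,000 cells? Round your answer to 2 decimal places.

t ≈ 19.48 hours

2490000 = 444000 · e^(0.0885·t)
t = ln(2490000/444000) / 0.0885 = ln(5.60811) / 0.0885 = 1.72421 / 0.0885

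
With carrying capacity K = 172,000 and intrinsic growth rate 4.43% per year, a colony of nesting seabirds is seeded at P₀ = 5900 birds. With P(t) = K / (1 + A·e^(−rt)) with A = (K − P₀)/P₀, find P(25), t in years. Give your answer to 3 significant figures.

≈ 16,700 birds

A = (172000 − 5900)/5900 = 28.15254
P(25) = 172000 / (1 + 28.15254·e^(−0.0443·25)) = 172000 / (1 + 28.15254·0.330384)
= 172000 / 10.30115 ≈ 16697.17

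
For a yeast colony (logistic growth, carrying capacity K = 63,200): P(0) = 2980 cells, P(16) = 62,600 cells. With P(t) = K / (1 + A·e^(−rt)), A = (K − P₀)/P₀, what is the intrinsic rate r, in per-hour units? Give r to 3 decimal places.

r ≈ 0.478 per hour

A = (63200 − 2980)/2980 = 20.20805
62600 = 63200/(1 + 20.20805·e^(−r·16)) → e^(−16r) = (1.00958 − 1)/20.20805 = 0.000474
r = −ln(0.000474)/16 = 7.65367/16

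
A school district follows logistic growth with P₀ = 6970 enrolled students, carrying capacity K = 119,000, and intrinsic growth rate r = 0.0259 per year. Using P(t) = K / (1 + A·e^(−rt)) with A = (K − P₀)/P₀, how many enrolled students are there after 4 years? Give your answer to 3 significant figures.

A = (119000 − 6970)/6970 = 16.07317
P(4) = 119000 / (1 + 16.07317·e^(−0.0259·4)) = 119000 / (1 + 16.07317·0.901586)
= 119000 / 15.49134 ≈ 7681.71

≈ 7,680 enrolled students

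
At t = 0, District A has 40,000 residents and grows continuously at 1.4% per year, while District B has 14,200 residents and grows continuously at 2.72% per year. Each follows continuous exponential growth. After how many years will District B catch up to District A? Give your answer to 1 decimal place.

t ≈ 78.5 years

40000·e^(0.014t) = 14200·e^(0.0272t)
40000/14200 = e^((0.0272 − 0.014)t) → ln(2.8169) = 0.0132·t
t = 1.03564 / 0.0132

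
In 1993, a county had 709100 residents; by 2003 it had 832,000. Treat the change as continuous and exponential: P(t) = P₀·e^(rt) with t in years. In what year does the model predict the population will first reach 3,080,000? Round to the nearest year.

year 2085

r = ln(832000/709100) / 10 = 0.15984/10 ≈ 0.015984 per year
t = ln(3080000/709100) / r = 1.46869/0.015984 ≈ 91.89 years after 1993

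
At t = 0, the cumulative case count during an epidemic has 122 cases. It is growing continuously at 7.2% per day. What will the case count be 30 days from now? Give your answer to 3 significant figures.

≈ 1,060 cases

P(30) = 122 · e^(0.072·30) = 122 · e^(2.16)
= 122 · 8.67114 ≈ 1057.88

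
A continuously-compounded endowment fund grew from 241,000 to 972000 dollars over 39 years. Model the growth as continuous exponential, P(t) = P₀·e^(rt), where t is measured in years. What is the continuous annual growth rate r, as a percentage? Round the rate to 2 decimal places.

972000 = 241000 · e^(r·39)
e^(39r) = 972000/241000 = 4.0332
r = ln(4.0332) / 39 = 1.39456 / 39

r ≈ 3.58% per year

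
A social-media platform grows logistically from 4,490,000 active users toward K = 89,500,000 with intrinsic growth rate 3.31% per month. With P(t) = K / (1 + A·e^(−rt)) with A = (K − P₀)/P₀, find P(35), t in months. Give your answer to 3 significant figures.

≈ 12,900,000 active users

A = (89500000 − 4490000)/4490000 = 18.93318
P(35) = 89500000 / (1 + 18.93318·e^(−0.0331·35)) = 89500000 / (1 + 18.93318·0.313957)
= 89500000 / 6.9442 ≈ 12888451.02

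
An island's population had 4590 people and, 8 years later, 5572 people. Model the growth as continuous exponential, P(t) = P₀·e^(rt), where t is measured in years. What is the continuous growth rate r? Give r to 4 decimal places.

r ≈ 0.0242 per year

5572 = 4590 · e^(r·8)
e^(8r) = 5572/4590 = 1.21394
r = ln(1.21394) / 8 = 0.19387 / 8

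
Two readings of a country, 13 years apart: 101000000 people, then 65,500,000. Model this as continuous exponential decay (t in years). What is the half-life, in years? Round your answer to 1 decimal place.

r = ln(65500000/101000000) / 13 = ln(0.64851) / 13 ≈ -0.033313 per year
half-life = ln 2 / |r| = 0.69315 / 0.033313

half-life ≈ 20.8 years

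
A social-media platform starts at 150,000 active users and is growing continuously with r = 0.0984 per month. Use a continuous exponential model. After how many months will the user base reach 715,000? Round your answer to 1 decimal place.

t ≈ 15.9 months

715000 = 150000 · e^(0.0984·t)
t = ln(715000/150000) / 0.0984 = ln(4.76667) / 0.0984 = 1.56165 / 0.0984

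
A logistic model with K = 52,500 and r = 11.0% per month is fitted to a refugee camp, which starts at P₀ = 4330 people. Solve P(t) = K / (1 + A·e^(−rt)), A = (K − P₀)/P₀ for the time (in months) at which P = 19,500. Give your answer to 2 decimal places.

A = (52500 − 4330)/4330 = 11.12471
19500 = 52500/(1 + 11.12471·e^(−0.11t)) → 1 + 11.12471·e^(−0.11t) = 2.69231
e^(−0.11t) = 0.152121 → t = ln(6.57369)/0.11 = 1.88308/0.11

t ≈ 17.12 months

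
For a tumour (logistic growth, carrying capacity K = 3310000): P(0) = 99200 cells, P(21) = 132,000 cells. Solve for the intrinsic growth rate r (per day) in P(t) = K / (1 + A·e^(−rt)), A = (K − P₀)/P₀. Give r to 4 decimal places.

A = (3310000 − 99200)/99200 = 32.36694
132000 = 3310000/(1 + 32.36694·e^(−r·21)) → e^(−21r) = (25.07576 − 1)/32.36694 = 0.743838
r = −ln(0.743838)/21 = 0.29593/21

r ≈ 0.0141 per day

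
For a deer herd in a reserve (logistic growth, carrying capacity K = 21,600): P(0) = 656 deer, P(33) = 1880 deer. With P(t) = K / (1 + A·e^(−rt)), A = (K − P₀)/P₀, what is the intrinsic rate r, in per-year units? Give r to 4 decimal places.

r ≈ 0.0337 per year

A = (21600 − 656)/656 = 31.92683
1880 = 21600/(1 + 31.92683·e^(−r·33)) → e^(−33r) = (11.48936 − 1)/31.92683 = 0.328544
r = −ln(0.328544)/33 = 1.11309/33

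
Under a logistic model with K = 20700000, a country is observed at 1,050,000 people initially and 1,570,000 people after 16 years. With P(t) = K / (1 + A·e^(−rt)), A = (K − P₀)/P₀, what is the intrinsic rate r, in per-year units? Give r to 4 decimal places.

A = (20700000 − 1050000)/1050000 = 18.71429
1570000 = 20700000/(1 + 18.71429·e^(−r·16)) → e^(−16r) = (13.18471 − 1)/18.71429 = 0.651092
r = −ln(0.651092)/16 = 0.42911/16

r ≈ 0.0268 per year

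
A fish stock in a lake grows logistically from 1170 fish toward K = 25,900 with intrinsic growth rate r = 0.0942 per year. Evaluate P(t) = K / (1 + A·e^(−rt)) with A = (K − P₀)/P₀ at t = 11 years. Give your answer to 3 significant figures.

A = (25900 − 1170)/1170 = 21.13675
P(11) = 25900 / (1 + 21.13675·e^(−0.0942·11)) = 25900 / (1 + 21.13675·0.3548)
= 25900 / 8.49933 ≈ 3047.3

≈ 3,050 fish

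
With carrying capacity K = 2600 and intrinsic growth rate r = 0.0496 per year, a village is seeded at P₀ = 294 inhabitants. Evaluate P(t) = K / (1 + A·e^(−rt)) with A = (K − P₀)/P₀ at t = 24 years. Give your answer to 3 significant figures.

≈ 768 inhabitants

A = (2600 − 294)/294 = 7.84354
P(24) = 2600 / (1 + 7.84354·e^(−0.0496·24)) = 2600 / (1 + 7.84354·0.3041)
= 2600 / 3.38522 ≈ 768.05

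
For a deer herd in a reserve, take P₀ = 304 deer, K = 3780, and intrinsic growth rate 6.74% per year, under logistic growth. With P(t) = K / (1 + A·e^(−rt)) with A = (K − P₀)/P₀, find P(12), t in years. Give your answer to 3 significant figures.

≈ 620 deer

A = (3780 − 304)/304 = 11.43421
P(12) = 3780 / (1 + 11.43421·e^(−0.0674·12)) = 3780 / (1 + 11.43421·0.445392)
= 3780 / 6.09271 ≈ 620.41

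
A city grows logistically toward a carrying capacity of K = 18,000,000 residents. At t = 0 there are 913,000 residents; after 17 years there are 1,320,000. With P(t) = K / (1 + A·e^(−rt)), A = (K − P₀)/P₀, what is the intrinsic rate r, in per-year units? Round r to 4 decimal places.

A = (18000000 − 913000)/913000 = 18.71522
1320000 = 18000000/(1 + 18.71522·e^(−r·17)) → e^(−17r) = (13.63636 − 1)/18.71522 = 0.675192
r = −ln(0.675192)/17 = 0.39276/17

r ≈ 0.0231 per year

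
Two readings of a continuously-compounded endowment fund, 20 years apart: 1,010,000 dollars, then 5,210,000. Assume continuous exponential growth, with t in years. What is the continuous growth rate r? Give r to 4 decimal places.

5210000 = 1010000 · e^(r·20)
e^(20r) = 5210000/1010000 = 5.15842
r = ln(5.15842) / 20 = 1.64063 / 20

r ≈ 0.0820 per year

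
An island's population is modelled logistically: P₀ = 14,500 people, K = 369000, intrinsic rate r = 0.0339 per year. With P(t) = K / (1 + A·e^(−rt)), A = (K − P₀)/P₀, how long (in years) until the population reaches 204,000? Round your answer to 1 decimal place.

t ≈ 100.6 years

A = (369000 − 14500)/14500 = 24.44828
204000 = 369000/(1 + 24.44828·e^(−0.0339t)) → 1 + 24.44828·e^(−0.0339t) = 1.80882
e^(−0.0339t) = 0.033083 → t = ln(30.22696)/0.0339 = 3.40873/0.0339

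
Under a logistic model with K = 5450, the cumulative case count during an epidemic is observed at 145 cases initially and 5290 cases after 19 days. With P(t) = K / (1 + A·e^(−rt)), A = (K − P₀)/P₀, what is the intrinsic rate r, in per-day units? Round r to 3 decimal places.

r ≈ 0.374 per day

A = (5450 − 145)/145 = 36.58621
5290 = 5450/(1 + 36.58621·e^(−r·19)) → e^(−19r) = (1.03025 − 1)/36.58621 = 0.000827
r = −ln(0.000827)/19 = 7.09807/19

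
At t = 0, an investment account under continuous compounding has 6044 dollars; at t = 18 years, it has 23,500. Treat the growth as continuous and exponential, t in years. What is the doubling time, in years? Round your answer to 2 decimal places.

r = ln(23500/6044) / 18 = ln(3.88815) / 18 ≈ 0.075441 per year
doubling time = ln 2 / |r| = 0.69315 / 0.075441

doubling time ≈ 9.19 years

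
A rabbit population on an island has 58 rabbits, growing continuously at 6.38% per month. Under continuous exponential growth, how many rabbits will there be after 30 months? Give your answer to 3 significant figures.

P(30) = 58 · e^(0.0638·30) = 58 · e^(1.914)
= 58 · 6.78016 ≈ 393.25

≈ 393 rabbits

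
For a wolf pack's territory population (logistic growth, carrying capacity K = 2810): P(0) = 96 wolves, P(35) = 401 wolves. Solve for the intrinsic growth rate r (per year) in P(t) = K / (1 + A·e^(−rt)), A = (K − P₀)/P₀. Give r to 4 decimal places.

A = (2810 − 96)/96 = 28.27083
401 = 2810/(1 + 28.27083·e^(−r·35)) → e^(−35r) = (7.00748 − 1)/28.27083 = 0.212497
r = −ln(0.212497)/35 = 1.54883/35

r ≈ 0.0443 per year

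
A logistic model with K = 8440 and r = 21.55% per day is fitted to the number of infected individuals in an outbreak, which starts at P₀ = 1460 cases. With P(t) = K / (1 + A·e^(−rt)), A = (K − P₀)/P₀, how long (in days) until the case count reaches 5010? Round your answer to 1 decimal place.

A = (8440 − 1460)/1460 = 4.78082
5010 = 8440/(1 + 4.78082·e^(−0.2155t)) → 1 + 4.78082·e^(−0.2155t) = 1.68463
e^(−0.2155t) = 0.143204 → t = ln(6.98307)/0.2155 = 1.94349/0.2155

t ≈ 9.0 days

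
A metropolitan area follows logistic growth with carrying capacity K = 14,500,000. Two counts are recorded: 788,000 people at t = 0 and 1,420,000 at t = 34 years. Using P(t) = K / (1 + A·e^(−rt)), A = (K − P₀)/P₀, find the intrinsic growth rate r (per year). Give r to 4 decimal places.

A = (14500000 − 788000)/788000 = 17.40102
1420000 = 14500000/(1 + 17.40102·e^(−r·34)) → e^(−34r) = (10.21127 − 1)/17.40102 = 0.529352
r = −ln(0.529352)/34 = 0.6361/34

r ≈ 0.0187 per year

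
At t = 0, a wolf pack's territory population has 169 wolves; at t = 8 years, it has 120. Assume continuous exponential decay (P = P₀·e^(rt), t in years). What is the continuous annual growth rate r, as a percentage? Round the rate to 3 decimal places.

r ≈ -4.280% per year

120 = 169 · e^(r·8)
e^(8r) = 120/169 = 0.71006
r = ln(0.71006) / 8 = -0.34241 / 8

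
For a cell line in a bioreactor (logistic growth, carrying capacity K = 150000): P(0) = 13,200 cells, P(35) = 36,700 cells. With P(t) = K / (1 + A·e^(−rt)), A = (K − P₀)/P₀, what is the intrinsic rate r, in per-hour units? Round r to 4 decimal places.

r ≈ 0.0346 per hour

A = (150000 − 13200)/13200 = 10.36364
36700 = 150000/(1 + 10.36364·e^(−r·35)) → e^(−35r) = (4.08719 − 1)/10.36364 = 0.297887
r = −ln(0.297887)/35 = 1.21104/35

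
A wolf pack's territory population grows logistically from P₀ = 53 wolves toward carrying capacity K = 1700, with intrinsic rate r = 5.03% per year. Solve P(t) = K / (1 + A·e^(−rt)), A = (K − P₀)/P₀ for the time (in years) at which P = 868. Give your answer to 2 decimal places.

A = (1700 − 53)/53 = 31.07547
868 = 1700/(1 + 31.07547·e^(−0.0503t)) → 1 + 31.07547·e^(−0.0503t) = 1.95853
e^(−0.0503t) = 0.030845 → t = ln(32.42008)/0.0503 = 3.47878/0.0503

t ≈ 69.16 years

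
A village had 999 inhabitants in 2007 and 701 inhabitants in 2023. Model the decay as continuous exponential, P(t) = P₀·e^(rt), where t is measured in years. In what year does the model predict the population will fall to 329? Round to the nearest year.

year 2057

r = ln(701/999) / 16 = -0.35425/16 ≈ -0.02214 per year
t = ln(329/999) / r = -1.1107/-0.02214 ≈ 50.17 years after 2007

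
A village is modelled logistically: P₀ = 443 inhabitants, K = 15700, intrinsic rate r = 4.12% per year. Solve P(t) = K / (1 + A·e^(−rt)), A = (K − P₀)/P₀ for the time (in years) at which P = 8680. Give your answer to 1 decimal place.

A = (15700 − 443)/443 = 34.44018
8680 = 15700/(1 + 34.44018·e^(−0.0412t)) → 1 + 34.44018·e^(−0.0412t) = 1.80876
e^(−0.0412t) = 0.023483 → t = ln(42.58415)/0.0412 = 3.75148/0.0412

t ≈ 91.1 years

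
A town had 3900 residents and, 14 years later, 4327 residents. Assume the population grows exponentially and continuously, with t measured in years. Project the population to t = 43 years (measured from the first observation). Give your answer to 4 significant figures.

r = ln(4327/3900) / 14 ≈ 0.007421 per year
P(43) = 3900 · e^(0.007421·43) = 3900 · 1.37591 ≈ 5366.05

≈ 5,366 residents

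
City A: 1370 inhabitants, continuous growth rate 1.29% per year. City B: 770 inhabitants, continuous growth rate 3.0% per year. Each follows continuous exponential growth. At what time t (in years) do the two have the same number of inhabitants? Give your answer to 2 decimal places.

t ≈ 33.69 years

1370·e^(0.0129t) = 770·e^(0.03t)
1370/770 = e^((0.03 − 0.0129)t) → ln(1.77922) = 0.0171·t
t = 0.57618 / 0.0171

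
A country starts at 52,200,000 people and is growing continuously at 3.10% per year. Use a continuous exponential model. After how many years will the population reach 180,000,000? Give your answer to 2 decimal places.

t ≈ 39.93 years

180000000 = 52200000 · e^(0.031·t)
t = ln(180000000/52200000) / 0.031 = ln(3.44828) / 0.031 = 1.23787 / 0.031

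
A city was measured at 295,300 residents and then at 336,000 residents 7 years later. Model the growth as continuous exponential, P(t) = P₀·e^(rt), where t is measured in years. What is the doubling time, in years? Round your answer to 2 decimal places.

r = ln(336000/295300) / 7 = ln(1.13783) / 7 ≈ 0.018446 per year
doubling time = ln 2 / |r| = 0.69315 / 0.018446

doubling time ≈ 37.58 years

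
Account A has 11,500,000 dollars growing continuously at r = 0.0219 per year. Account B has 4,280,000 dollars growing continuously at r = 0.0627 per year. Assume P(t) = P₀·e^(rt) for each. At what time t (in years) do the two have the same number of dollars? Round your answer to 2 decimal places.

11500000·e^(0.0219t) = 4280000·e^(0.0627t)
11500000/4280000 = e^((0.0627 − 0.0219)t) → ln(2.68692) = 0.0408·t
t = 0.98839 / 0.0408

t ≈ 24.23 years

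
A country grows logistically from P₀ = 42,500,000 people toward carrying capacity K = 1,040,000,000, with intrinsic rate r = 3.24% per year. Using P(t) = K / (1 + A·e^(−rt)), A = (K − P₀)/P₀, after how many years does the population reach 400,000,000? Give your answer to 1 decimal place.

A = (1040000000 − 42500000)/42500000 = 23.47059
400000000 = 1040000000/(1 + 23.47059·e^(−0.0324t)) → 1 + 23.47059·e^(−0.0324t) = 2.6
e^(−0.0324t) = 0.06817 → t = ln(14.66912)/0.0324 = 2.68574/0.0324

t ≈ 82.9 years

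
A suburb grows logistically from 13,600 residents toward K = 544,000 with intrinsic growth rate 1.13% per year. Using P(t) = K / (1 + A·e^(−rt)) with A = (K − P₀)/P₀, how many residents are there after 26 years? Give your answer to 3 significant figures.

≈ 18,100 residents

A = (544000 − 13600)/13600 = 39
P(26) = 544000 / (1 + 39·e^(−0.0113·26)) = 544000 / (1 + 39·0.745426)
= 544000 / 30.0716 ≈ 18090.16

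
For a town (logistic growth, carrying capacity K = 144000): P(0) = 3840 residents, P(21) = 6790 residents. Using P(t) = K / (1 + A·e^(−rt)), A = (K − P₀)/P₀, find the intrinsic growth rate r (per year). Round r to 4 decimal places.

r ≈ 0.0282 per year

A = (144000 − 3840)/3840 = 36.5
6790 = 144000/(1 + 36.5·e^(−r·21)) → e^(−21r) = (21.20766 − 1)/36.5 = 0.553634
r = −ln(0.553634)/21 = 0.59125/21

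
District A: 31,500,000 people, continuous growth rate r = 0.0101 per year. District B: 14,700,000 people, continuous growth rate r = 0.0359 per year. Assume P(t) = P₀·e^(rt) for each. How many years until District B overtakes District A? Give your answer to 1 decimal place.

31500000·e^(0.0101t) = 14700000·e^(0.0359t)
31500000/14700000 = e^((0.0359 − 0.0101)t) → ln(2.14286) = 0.0258·t
t = 0.76214 / 0.0258

t ≈ 29.5 years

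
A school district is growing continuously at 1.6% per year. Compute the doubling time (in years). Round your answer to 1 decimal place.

doubling time = ln(2) / |r| = 0.69315 / 0.016

doubling time ≈ 43.3 years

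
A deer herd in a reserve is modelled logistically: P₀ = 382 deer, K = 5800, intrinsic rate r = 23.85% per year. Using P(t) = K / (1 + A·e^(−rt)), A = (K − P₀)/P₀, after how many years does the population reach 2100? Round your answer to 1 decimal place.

A = (5800 − 382)/382 = 14.18325
2100 = 5800/(1 + 14.18325·e^(−0.2385t)) → 1 + 14.18325·e^(−0.2385t) = 2.7619
e^(−0.2385t) = 0.124224 → t = ln(8.04995)/0.2385 = 2.08567/0.2385

t ≈ 8.7 years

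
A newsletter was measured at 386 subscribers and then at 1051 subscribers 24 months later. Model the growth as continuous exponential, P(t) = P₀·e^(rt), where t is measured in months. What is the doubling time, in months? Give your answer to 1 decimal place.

doubling time ≈ 16.6 months

r = ln(1051/386) / 24 = ln(2.7228) / 24 ≈ 0.041736 per month
doubling time = ln 2 / |r| = 0.69315 / 0.041736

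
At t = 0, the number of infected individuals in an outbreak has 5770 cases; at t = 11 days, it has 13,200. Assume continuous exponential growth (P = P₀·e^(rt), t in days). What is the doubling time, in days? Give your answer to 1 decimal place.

r = ln(13200/5770) / 11 = ln(2.28769) / 11 ≈ 0.075231 per day
doubling time = ln 2 / |r| = 0.69315 / 0.075231

doubling time ≈ 9.2 days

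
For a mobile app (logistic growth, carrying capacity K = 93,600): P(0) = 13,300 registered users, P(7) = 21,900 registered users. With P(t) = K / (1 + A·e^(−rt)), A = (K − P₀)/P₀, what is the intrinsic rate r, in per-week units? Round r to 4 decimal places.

A = (93600 − 13300)/13300 = 6.03759
21900 = 93600/(1 + 6.03759·e^(−r·7)) → e^(−7r) = (4.27397 − 1)/6.03759 = 0.542264
r = −ln(0.542264)/7 = 0.612/7

r ≈ 0.0874 per week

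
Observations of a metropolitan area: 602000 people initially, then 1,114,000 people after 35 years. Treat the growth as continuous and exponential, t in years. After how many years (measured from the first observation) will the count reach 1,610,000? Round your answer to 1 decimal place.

r = ln(1114000/602000) / 35 ≈ 0.017584 per year
t = ln(1610000/602000) / r = 0.98373 / 0.017584 ≈ 55.943

t ≈ 55.9 years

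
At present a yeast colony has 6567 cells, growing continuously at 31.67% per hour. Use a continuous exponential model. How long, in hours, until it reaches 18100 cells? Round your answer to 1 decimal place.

t ≈ 3.2 hours

18100 = 6567 · e^(0.3167·t)
t = ln(18100/6567) / 0.3167 = ln(2.75621) / 0.3167 = 1.01385 / 0.3167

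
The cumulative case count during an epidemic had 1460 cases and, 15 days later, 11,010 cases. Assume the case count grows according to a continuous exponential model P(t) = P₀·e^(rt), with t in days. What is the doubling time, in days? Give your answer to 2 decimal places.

r = ln(11010/1460) / 15 = ln(7.5411) / 15 ≈ 0.134691 per day
doubling time = ln 2 / |r| = 0.69315 / 0.134691

doubling time ≈ 5.15 days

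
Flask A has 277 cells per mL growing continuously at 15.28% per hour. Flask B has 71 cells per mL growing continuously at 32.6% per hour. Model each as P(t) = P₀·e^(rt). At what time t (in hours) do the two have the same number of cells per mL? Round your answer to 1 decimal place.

277·e^(0.1528t) = 71·e^(0.326t)
277/71 = e^((0.326 − 0.1528)t) → ln(3.90141) = 0.1732·t
t = 1.36134 / 0.1732

t ≈ 7.9 hours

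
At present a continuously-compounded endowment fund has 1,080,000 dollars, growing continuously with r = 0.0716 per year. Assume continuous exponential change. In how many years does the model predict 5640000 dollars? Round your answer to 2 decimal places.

t ≈ 23.09 years

5640000 = 1080000 · e^(0.0716·t)
t = ln(5640000/1080000) / 0.0716 = ln(5.22222) / 0.0716 = 1.65292 / 0.0716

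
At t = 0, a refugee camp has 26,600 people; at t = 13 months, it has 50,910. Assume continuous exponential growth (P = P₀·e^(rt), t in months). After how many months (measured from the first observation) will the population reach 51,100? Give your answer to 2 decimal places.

t ≈ 13.07 months

r = ln(50910/26600) / 13 ≈ 0.049934 per month
t = ln(51100/26600) / r = 0.65287 / 0.049934 ≈ 13.075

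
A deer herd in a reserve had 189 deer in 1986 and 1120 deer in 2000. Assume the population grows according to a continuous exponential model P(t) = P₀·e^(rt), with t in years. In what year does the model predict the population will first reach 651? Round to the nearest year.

r = ln(1120/189) / 14 = 1.77934/14 ≈ 0.127095 per year
t = ln(651/189) / r = 1.23676/0.127095 ≈ 9.73 years after 1986

year 1996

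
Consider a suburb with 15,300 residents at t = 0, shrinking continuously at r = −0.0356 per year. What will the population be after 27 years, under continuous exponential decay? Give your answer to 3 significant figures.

≈ 5,850 residents

P(27) = 15300 · e^(-0.0356·27) = 15300 · e^(-0.9612)
= 15300 · 0.38243 ≈ 5851.24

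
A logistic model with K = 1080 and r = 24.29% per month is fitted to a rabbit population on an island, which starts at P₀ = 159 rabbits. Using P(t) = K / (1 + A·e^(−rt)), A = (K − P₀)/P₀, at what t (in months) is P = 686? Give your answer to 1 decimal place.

A = (1080 − 159)/159 = 5.79245
686 = 1080/(1 + 5.79245·e^(−0.2429t)) → 1 + 5.79245·e^(−0.2429t) = 1.57434
e^(−0.2429t) = 0.099154 → t = ln(10.08534)/0.2429 = 2.31108/0.2429

t ≈ 9.5 months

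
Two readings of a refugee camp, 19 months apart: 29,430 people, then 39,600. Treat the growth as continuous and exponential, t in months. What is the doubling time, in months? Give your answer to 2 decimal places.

r = ln(39600/29430) / 19 = ln(1.34557) / 19 ≈ 0.015622 per month
doubling time = ln 2 / |r| = 0.69315 / 0.015622

doubling time ≈ 44.37 months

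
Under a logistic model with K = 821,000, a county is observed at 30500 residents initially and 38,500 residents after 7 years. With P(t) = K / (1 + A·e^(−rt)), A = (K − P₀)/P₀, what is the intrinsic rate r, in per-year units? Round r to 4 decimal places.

A = (821000 − 30500)/30500 = 25.91803
38500 = 821000/(1 + 25.91803·e^(−r·7)) → e^(−7r) = (21.32468 − 1)/25.91803 = 0.784191
r = −ln(0.784191)/7 = 0.2431/7

r ≈ 0.0347 per year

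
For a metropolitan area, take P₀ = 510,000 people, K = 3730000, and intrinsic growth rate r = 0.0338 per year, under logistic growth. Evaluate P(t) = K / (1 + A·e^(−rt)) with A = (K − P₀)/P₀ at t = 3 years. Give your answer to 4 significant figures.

A = (3730000 − 510000)/510000 = 6.31373
P(3) = 3730000 / (1 + 6.31373·e^(−0.0338·3)) = 3730000 / (1 + 6.31373·0.903572)
= 3730000 / 6.7049 ≈ 556309.35

≈ 556,300 people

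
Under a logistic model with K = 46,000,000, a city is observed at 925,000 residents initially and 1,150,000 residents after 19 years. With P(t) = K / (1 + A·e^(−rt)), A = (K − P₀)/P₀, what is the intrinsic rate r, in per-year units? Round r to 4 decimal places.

A = (46000000 − 925000)/925000 = 48.72973
1150000 = 46000000/(1 + 48.72973·e^(−r·19)) → e^(−19r) = (40 − 1)/48.72973 = 0.800333
r = −ln(0.800333)/19 = 0.22273/19

r ≈ 0.0117 per year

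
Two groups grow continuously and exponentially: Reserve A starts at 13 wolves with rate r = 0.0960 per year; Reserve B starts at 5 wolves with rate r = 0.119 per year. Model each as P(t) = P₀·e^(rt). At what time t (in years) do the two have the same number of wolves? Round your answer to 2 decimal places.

13·e^(0.096t) = 5·e^(0.119t)
13/5 = e^((0.119 − 0.096)t) → ln(2.6) = 0.023·t
t = 0.95551 / 0.023

t ≈ 41.54 years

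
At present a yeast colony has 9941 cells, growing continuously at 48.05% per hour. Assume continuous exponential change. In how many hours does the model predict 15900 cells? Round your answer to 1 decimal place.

t ≈ 1.0 hours

15900 = 9941 · e^(0.4805·t)
t = ln(15900/9941) / 0.4805 = ln(1.59944) / 0.4805 = 0.46965 / 0.4805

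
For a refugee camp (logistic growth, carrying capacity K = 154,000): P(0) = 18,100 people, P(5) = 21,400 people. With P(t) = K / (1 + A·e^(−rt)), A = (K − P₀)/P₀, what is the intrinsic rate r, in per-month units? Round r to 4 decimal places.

r ≈ 0.0384 per month

A = (154000 − 18100)/18100 = 7.50829
21400 = 154000/(1 + 7.50829·e^(−r·5)) → e^(−5r) = (7.19626 − 1)/7.50829 = 0.825256
r = −ln(0.825256)/5 = 0.19206/5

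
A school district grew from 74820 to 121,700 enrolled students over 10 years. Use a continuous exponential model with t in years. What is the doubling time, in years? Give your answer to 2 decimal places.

doubling time ≈ 14.25 years

r = ln(121700/74820) / 10 = ln(1.62657) / 10 ≈ 0.048647 per year
doubling time = ln 2 / |r| = 0.69315 / 0.048647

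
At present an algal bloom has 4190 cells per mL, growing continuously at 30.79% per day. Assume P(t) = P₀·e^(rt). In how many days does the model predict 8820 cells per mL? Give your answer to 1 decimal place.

8820 = 4190 · e^(0.3079·t)
t = ln(8820/4190) / 0.3079 = ln(2.10501) / 0.3079 = 0.74432 / 0.3079

t ≈ 2.4 days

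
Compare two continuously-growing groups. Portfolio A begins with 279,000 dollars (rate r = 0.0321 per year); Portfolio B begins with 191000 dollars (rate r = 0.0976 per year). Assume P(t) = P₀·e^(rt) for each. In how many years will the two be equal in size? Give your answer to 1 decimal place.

t ≈ 5.8 years

279000·e^(0.0321t) = 191000·e^(0.0976t)
279000/191000 = e^((0.0976 − 0.0321)t) → ln(1.46073) = 0.0655·t
t = 0.37894 / 0.0655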